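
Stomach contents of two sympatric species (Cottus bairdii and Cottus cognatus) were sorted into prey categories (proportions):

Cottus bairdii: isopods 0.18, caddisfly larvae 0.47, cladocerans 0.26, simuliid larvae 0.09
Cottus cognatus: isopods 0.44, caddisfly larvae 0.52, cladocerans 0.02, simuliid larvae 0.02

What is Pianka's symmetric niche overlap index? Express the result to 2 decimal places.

0.85

Σ p₁ᵢp₂ᵢ = 0.0792 + 0.2444 + 0.0052 + 0.0018 = 0.3306
Σp_1ᵢ² = 0.18² + 0.47² + 0.26² + 0.09² = 0.0324 + 0.2209 + 0.0676 + 0.0081 = 0.3290
Σp_2ᵢ² = 0.44² + 0.52² + 0.02² + 0.02² = 0.1936 + 0.2704 + 0.0004 + 0.0004 = 0.4648
O = 0.3306 / √(0.3290 × 0.4648) = 0.3306 / 0.39105 = 0.8454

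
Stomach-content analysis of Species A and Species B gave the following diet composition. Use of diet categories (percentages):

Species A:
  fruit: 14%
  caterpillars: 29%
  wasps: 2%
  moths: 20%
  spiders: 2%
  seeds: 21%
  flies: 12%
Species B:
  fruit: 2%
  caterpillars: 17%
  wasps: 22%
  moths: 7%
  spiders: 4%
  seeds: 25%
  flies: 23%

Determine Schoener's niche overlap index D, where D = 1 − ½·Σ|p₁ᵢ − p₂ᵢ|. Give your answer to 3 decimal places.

0.630

Convert percentages to proportions (divide by 100).
Σ|p₁ᵢ − p₂ᵢ| = 0.12 + 0.12 + 0.20 + 0.13 + 0.02 + 0.04 + 0.11 = 0.74
D = 1 − ½ × 0.74 = 1 − 0.370 = 0.63000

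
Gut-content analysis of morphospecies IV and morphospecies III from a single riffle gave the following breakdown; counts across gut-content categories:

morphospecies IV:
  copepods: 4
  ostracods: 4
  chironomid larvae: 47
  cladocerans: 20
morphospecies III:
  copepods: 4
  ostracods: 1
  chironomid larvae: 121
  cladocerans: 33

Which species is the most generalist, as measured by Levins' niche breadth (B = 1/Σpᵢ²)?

Proportions for morphospecies IV (n=75): 4/75=0.0533, 4/75=0.0533, 47/75=0.6267, 20/75=0.2667
Proportions for morphospecies III (n=159): 4/159=0.0252, 1/159=0.0063, 121/159=0.7610, 33/159=0.2075
Σp_IVᵢ² = 0.0533² + 0.0533² + 0.6267² + 0.2667² = 0.002841 + 0.002841 + 0.392753 + 0.071129 = 0.469564
B_IV = 1 / 0.469564 = 2.1296
Σp_IIIᵢ² = 0.0252² + 0.0063² + 0.7610² + 0.2075² = 0.000635 + 0.000040 + 0.579121 + 0.043056 = 0.622852
B_III = 1 / 0.622852 = 1.6055
Highest B → broadest niche (most generalist): morphospecies IV (B = 2.13).

morphospecies IV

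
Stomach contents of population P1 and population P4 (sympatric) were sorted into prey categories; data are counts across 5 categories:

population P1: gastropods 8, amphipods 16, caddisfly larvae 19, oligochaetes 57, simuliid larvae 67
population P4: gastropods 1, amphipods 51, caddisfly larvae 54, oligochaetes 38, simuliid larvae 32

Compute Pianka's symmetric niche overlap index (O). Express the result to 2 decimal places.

Proportions for population P1 (n=167): 8/167=0.0479, 16/167=0.0958, 19/167=0.1138, 57/167=0.3413, 67/167=0.4012
Proportions for population P4 (n=176): 1/176=0.0057, 51/176=0.2898, 54/176=0.3068, 38/176=0.2159, 32/176=0.1818
Σ p₁ᵢp₂ᵢ = 0.000273 + 0.027763 + 0.034914 + 0.073687 + 0.072938 = 0.209575
Σp_1ᵢ² = 0.0479² + 0.0958² + 0.1138² + 0.3413² + 0.4012² = 0.002294 + 0.009178 + 0.012950 + 0.116486 + 0.160961 = 0.301869
Σp_2ᵢ² = 0.0057² + 0.2898² + 0.3068² + 0.2159² + 0.1818² = 0.000032 + 0.083984 + 0.094126 + 0.046613 + 0.033051 = 0.257806
O = 0.209575 / √(0.301869 × 0.257806) = 0.209575 / 0.2789689 = 0.7512

0.75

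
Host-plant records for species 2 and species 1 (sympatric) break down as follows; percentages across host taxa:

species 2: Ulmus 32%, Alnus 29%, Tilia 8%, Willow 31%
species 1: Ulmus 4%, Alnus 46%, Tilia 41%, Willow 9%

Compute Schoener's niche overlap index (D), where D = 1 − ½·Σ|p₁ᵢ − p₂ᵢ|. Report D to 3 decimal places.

Convert percentages to proportions (divide by 100).
Σ|p₁ᵢ − p₂ᵢ| = 0.28 + 0.17 + 0.33 + 0.22 = 1.00
D = 1 − ½ × 1.00 = 1 − 0.500 = 0.50000

0.500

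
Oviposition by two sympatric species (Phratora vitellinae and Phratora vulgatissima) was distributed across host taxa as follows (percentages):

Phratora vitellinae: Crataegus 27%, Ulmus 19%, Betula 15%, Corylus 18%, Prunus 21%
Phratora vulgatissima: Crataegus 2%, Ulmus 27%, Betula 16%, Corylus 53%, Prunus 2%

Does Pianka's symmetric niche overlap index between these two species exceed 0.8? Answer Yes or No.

No

Convert percentages to proportions (divide by 100).
Σ p₁ᵢp₂ᵢ = 0.0054 + 0.0513 + 0.0240 + 0.0954 + 0.0042 = 0.1803
Σp_1ᵢ² = 0.27² + 0.19² + 0.15² + 0.18² + 0.21² = 0.0729 + 0.0361 + 0.0225 + 0.0324 + 0.0441 = 0.2080
Σp_2ᵢ² = 0.02² + 0.27² + 0.16² + 0.53² + 0.02² = 0.0004 + 0.0729 + 0.0256 + 0.2809 + 0.0004 = 0.3802
O = 0.1803 / √(0.2080 × 0.3802) = 0.1803 / 0.28121 = 0.6412
O = 0.6412 < 0.8 → No.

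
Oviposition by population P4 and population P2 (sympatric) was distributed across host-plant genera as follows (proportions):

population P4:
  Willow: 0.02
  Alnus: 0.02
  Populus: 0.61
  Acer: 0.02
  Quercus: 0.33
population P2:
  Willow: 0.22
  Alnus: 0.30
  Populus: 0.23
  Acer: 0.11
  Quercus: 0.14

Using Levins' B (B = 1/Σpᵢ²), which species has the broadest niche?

Σp_P4ᵢ² = 0.02² + 0.02² + 0.61² + 0.02² + 0.33² = 0.0004 + 0.0004 + 0.3721 + 0.0004 + 0.1089 = 0.4822
B_P4 = 1 / 0.4822 = 2.0738
Σp_P2ᵢ² = 0.22² + 0.30² + 0.23² + 0.11² + 0.14² = 0.0484 + 0.0900 + 0.0529 + 0.0121 + 0.0196 = 0.2230
B_P2 = 1 / 0.2230 = 4.4843
Highest B → broadest niche (most generalist): population P2 (B = 4.48).

population P2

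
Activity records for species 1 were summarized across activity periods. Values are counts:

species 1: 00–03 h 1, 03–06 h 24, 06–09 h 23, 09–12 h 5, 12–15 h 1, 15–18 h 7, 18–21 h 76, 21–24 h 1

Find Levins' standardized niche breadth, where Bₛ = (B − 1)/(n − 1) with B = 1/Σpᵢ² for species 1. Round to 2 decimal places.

0.25

Proportions for species 1 (n=138): 1/138=0.0072, 24/138=0.1739, 23/138=0.1667, 5/138=0.0362, 1/138=0.0072, 7/138=0.0507, 76/138=0.5507, 1/138=0.0072
Σpᵢ² = 0.0072² + 0.1739² + 0.1667² + 0.0362² + 0.0072² + 0.0507² + 0.5507² + 0.0072² = 0.000052 + 0.030241 + 0.027789 + 0.001310 + 0.000052 + 0.002570 + 0.303270 + 0.000052 = 0.365336
B = 1 / 0.365336 = 2.7372
Bₛ = (B − 1)/(n − 1) = (2.7372 − 1)/(8 − 1) = 1.7372/7 = 0.2482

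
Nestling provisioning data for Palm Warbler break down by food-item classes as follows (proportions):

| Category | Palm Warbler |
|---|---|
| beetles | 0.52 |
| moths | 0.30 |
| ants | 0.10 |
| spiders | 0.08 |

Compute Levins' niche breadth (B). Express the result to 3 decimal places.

2.654

Σpᵢ² = 0.52² + 0.30² + 0.10² + 0.08² = 0.2704 + 0.0900 + 0.0100 + 0.0064 = 0.3768
B = 1 / 0.3768 = 2.65393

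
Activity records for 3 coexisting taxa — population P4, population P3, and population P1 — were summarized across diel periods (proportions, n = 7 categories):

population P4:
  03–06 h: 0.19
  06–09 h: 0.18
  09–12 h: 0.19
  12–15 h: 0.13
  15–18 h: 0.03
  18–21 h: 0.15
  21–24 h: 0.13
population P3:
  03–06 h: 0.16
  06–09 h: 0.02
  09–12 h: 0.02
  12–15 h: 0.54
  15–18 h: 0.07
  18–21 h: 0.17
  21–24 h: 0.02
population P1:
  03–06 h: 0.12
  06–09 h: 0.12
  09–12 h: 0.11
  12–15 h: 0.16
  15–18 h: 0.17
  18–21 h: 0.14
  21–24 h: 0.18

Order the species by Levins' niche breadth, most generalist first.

Σp_P4ᵢ² = 0.19² + 0.18² + 0.19² + 0.13² + 0.03² + 0.15² + 0.13² = 0.0361 + 0.0324 + 0.0361 + 0.0169 + 0.0009 + 0.0225 + 0.0169 = 0.1618
B_P4 = 1 / 0.1618 = 6.1805
Σp_P3ᵢ² = 0.16² + 0.02² + 0.02² + 0.54² + 0.07² + 0.17² + 0.02² = 0.0256 + 0.0004 + 0.0004 + 0.2916 + 0.0049 + 0.0289 + 0.0004 = 0.3522
B_P3 = 1 / 0.3522 = 2.8393
Σp_P1ᵢ² = 0.12² + 0.12² + 0.11² + 0.16² + 0.17² + 0.14² + 0.18² = 0.0144 + 0.0144 + 0.0121 + 0.0256 + 0.0289 + 0.0196 + 0.0324 = 0.1474
B_P1 = 1 / 0.1474 = 6.7843
Ranking by B (broadest → narrowest): population P1 (6.78) > population P4 (6.18) > population P3 (2.84)

population P1 > population P4 > population P3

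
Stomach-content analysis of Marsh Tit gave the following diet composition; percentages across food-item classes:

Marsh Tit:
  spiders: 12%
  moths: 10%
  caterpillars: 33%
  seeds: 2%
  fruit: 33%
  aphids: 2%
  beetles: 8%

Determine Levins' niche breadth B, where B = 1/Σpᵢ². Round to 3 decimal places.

Convert percentages to proportions (divide by 100).
Σpᵢ² = 0.12² + 0.10² + 0.33² + 0.02² + 0.33² + 0.02² + 0.08² = 0.0144 + 0.0100 + 0.1089 + 0.0004 + 0.1089 + 0.0004 + 0.0064 = 0.2494
B = 1 / 0.2494 = 4.00962

4.010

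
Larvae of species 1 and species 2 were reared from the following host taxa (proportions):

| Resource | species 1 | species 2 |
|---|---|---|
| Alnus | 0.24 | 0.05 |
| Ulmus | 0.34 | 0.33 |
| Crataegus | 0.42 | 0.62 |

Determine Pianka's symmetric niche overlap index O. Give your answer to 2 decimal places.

0.92

Σ p₁ᵢp₂ᵢ = 0.0120 + 0.1122 + 0.2604 = 0.3846
Σp_1ᵢ² = 0.24² + 0.34² + 0.42² = 0.0576 + 0.1156 + 0.1764 = 0.3496
Σp_2ᵢ² = 0.05² + 0.33² + 0.62² = 0.0025 + 0.1089 + 0.3844 = 0.4958
O = 0.3846 / √(0.3496 × 0.4958) = 0.3846 / 0.41633 = 0.9238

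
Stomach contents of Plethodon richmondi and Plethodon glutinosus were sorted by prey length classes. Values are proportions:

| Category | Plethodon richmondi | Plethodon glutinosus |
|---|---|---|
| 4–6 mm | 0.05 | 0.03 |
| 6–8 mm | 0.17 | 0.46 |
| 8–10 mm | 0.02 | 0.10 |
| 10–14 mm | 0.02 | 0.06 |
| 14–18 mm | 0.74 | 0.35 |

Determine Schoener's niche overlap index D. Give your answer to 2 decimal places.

0.59

Σ|p₁ᵢ − p₂ᵢ| = 0.02 + 0.29 + 0.08 + 0.04 + 0.39 = 0.82
D = 1 − ½ × 0.82 = 1 − 0.410 = 0.5900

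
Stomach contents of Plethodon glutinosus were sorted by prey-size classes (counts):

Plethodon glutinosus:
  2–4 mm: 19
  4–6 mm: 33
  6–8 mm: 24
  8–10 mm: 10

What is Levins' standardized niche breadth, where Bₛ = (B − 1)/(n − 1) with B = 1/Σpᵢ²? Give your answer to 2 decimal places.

0.83

Proportions for Plethodon glutinosus (n=86): 19/86=0.2209, 33/86=0.3837, 24/86=0.2791, 10/86=0.1163
Σpᵢ² = 0.2209² + 0.3837² + 0.2791² + 0.1163² = 0.048797 + 0.147226 + 0.077897 + 0.013526 = 0.287446
B = 1 / 0.287446 = 3.4789
Bₛ = (B − 1)/(n − 1) = (3.4789 − 1)/(4 − 1) = 2.4789/3 = 0.8263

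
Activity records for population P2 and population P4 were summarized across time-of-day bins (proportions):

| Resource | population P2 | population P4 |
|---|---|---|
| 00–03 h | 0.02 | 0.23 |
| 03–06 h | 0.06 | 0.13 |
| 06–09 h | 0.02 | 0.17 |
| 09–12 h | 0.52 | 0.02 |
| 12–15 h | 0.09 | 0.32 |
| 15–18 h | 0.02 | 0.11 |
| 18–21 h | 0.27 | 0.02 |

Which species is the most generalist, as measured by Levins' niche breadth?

population P4

Σp_P2ᵢ² = 0.02² + 0.06² + 0.02² + 0.52² + 0.09² + 0.02² + 0.27² = 0.0004 + 0.0036 + 0.0004 + 0.2704 + 0.0081 + 0.0004 + 0.0729 = 0.3562
B_P2 = 1 / 0.3562 = 2.8074
Σp_P4ᵢ² = 0.23² + 0.13² + 0.17² + 0.02² + 0.32² + 0.11² + 0.02² = 0.0529 + 0.0169 + 0.0289 + 0.0004 + 0.1024 + 0.0121 + 0.0004 = 0.2140
B_P4 = 1 / 0.2140 = 4.6729
Highest B → broadest niche (most generalist): population P4 (B = 4.67).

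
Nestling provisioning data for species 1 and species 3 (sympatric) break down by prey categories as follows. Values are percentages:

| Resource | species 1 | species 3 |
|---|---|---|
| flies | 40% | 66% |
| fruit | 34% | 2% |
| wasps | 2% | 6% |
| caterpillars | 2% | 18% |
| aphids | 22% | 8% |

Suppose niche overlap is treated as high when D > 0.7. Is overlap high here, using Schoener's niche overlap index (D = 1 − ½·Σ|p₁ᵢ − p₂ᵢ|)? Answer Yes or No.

Convert percentages to proportions (divide by 100).
Σ|p₁ᵢ − p₂ᵢ| = 0.26 + 0.32 + 0.04 + 0.16 + 0.14 = 0.92
D = 1 − ½ × 0.92 = 1 − 0.460 = 0.5400
D = 0.5400 < 0.7 → No.

No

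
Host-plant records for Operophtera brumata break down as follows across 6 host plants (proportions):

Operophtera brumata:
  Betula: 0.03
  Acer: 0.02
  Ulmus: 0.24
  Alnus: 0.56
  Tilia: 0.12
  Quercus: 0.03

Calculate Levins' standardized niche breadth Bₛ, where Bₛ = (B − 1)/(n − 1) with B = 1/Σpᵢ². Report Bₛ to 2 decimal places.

Σpᵢ² = 0.03² + 0.02² + 0.24² + 0.56² + 0.12² + 0.03² = 0.0009 + 0.0004 + 0.0576 + 0.3136 + 0.0144 + 0.0009 = 0.3878
B = 1 / 0.3878 = 2.5786
Bₛ = (B − 1)/(n − 1) = (2.5786 − 1)/(6 − 1) = 1.5786/5 = 0.3157

0.32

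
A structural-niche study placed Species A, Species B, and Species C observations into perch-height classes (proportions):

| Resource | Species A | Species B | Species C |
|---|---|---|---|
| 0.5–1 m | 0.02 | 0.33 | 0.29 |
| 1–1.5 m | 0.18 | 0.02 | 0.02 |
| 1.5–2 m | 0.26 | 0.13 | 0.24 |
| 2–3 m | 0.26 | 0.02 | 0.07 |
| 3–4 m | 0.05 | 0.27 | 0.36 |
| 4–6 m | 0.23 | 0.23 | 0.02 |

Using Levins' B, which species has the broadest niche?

Species A

Σp_Aᵢ² = 0.02² + 0.18² + 0.26² + 0.26² + 0.05² + 0.23² = 0.0004 + 0.0324 + 0.0676 + 0.0676 + 0.0025 + 0.0529 = 0.2234
B_A = 1 / 0.2234 = 4.4763
Σp_Bᵢ² = 0.33² + 0.02² + 0.13² + 0.02² + 0.27² + 0.23² = 0.1089 + 0.0004 + 0.0169 + 0.0004 + 0.0729 + 0.0529 = 0.2524
B_B = 1 / 0.2524 = 3.9620
Σp_Cᵢ² = 0.29² + 0.02² + 0.24² + 0.07² + 0.36² + 0.02² = 0.0841 + 0.0004 + 0.0576 + 0.0049 + 0.1296 + 0.0004 = 0.2770
B_C = 1 / 0.2770 = 3.6101
Highest B → broadest niche (most generalist): Species A (B = 4.48).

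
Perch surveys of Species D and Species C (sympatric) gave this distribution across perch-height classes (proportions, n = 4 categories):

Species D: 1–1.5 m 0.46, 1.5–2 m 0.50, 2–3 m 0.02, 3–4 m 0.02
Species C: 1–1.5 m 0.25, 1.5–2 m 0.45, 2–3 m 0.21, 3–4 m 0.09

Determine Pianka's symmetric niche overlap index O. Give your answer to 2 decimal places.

0.90

Σ p₁ᵢp₂ᵢ = 0.1150 + 0.2250 + 0.0042 + 0.0018 = 0.3460
Σp_1ᵢ² = 0.46² + 0.50² + 0.02² + 0.02² = 0.2116 + 0.2500 + 0.0004 + 0.0004 = 0.4624
Σp_2ᵢ² = 0.25² + 0.45² + 0.21² + 0.09² = 0.0625 + 0.2025 + 0.0441 + 0.0081 = 0.3172
O = 0.3460 / √(0.4624 × 0.3172) = 0.3460 / 0.38298 = 0.9034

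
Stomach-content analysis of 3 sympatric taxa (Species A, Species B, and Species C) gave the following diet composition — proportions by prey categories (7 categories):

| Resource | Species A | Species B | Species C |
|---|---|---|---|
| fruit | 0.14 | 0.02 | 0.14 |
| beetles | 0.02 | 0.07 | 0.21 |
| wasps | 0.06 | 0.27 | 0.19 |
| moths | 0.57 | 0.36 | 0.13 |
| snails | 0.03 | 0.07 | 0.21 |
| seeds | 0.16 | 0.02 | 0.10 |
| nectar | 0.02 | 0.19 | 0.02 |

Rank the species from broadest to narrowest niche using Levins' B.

Species C > Species B > Species A

Σp_Aᵢ² = 0.14² + 0.02² + 0.06² + 0.57² + 0.03² + 0.16² + 0.02² = 0.0196 + 0.0004 + 0.0036 + 0.3249 + 0.0009 + 0.0256 + 0.0004 = 0.3754
B_A = 1 / 0.3754 = 2.6638
Σp_Bᵢ² = 0.02² + 0.07² + 0.27² + 0.36² + 0.07² + 0.02² + 0.19² = 0.0004 + 0.0049 + 0.0729 + 0.1296 + 0.0049 + 0.0004 + 0.0361 = 0.2492
B_B = 1 / 0.2492 = 4.0128
Σp_Cᵢ² = 0.14² + 0.21² + 0.19² + 0.13² + 0.21² + 0.10² + 0.02² = 0.0196 + 0.0441 + 0.0361 + 0.0169 + 0.0441 + 0.0100 + 0.0004 = 0.1712
B_C = 1 / 0.1712 = 5.8411
Ranking by B (broadest → narrowest): Species C (5.84) > Species B (4.01) > Species A (2.66)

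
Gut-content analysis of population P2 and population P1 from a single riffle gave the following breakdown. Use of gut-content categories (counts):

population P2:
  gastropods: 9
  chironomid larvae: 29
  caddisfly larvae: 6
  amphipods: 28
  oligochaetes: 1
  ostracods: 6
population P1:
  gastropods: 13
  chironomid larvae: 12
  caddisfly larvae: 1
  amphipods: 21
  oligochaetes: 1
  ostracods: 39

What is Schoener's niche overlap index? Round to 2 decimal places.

0.59

Proportions for population P2 (n=79): 9/79=0.1139, 29/79=0.3671, 6/79=0.0759, 28/79=0.3544, 1/79=0.0127, 6/79=0.0759
Proportions for population P1 (n=87): 13/87=0.1494, 12/87=0.1379, 1/87=0.0115, 21/87=0.2414, 1/87=0.0115, 39/87=0.4483
Σ|p₁ᵢ − p₂ᵢ| = 0.0355 + 0.2292 + 0.0644 + 0.1130 + 0.0012 + 0.3724 = 0.8157
D = 1 − ½ × 0.8157 = 1 − 0.40785 = 0.59215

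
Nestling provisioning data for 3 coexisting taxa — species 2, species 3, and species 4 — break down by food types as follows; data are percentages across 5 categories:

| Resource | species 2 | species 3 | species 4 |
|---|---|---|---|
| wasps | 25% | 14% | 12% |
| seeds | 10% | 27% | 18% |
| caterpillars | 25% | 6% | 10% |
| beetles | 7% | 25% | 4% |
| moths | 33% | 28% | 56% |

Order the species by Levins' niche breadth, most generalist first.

Convert percentages to proportions (divide by 100).
Σp_2ᵢ² = 0.25² + 0.10² + 0.25² + 0.07² + 0.33² = 0.0625 + 0.0100 + 0.0625 + 0.0049 + 0.1089 = 0.2488
B_2 = 1 / 0.2488 = 4.0193
Σp_3ᵢ² = 0.14² + 0.27² + 0.06² + 0.25² + 0.28² = 0.0196 + 0.0729 + 0.0036 + 0.0625 + 0.0784 = 0.2370
B_3 = 1 / 0.2370 = 4.2194
Σp_4ᵢ² = 0.12² + 0.18² + 0.10² + 0.04² + 0.56² = 0.0144 + 0.0324 + 0.0100 + 0.0016 + 0.3136 = 0.3720
B_4 = 1 / 0.3720 = 2.6882
Ranking by B (broadest → narrowest): species 3 (4.22) > species 2 (4.02) > species 4 (2.69)

species 3 > species 2 > species 4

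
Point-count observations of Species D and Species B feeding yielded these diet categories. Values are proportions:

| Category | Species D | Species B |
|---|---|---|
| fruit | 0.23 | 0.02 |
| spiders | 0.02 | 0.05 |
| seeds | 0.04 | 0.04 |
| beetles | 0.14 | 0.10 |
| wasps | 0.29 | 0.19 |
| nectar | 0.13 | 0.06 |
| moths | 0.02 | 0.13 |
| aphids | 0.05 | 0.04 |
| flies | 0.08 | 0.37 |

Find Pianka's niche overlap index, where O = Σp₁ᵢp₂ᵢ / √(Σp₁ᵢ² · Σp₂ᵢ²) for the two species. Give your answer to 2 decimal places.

0.60

Σ p₁ᵢp₂ᵢ = 0.0046 + 0.0010 + 0.0016 + 0.0140 + 0.0551 + 0.0078 + 0.0026 + 0.0020 + 0.0296 = 0.1183
Σp_1ᵢ² = 0.23² + 0.02² + 0.04² + 0.14² + 0.29² + 0.13² + 0.02² + 0.05² + 0.08² = 0.0529 + 0.0004 + 0.0016 + 0.0196 + 0.0841 + 0.0169 + 0.0004 + 0.0025 + 0.0064 = 0.1848
Σp_2ᵢ² = 0.02² + 0.05² + 0.04² + 0.10² + 0.19² + 0.06² + 0.13² + 0.04² + 0.37² = 0.0004 + 0.0025 + 0.0016 + 0.0100 + 0.0361 + 0.0036 + 0.0169 + 0.0016 + 0.1369 = 0.2096
O = 0.1183 / √(0.1848 × 0.2096) = 0.1183 / 0.19681 = 0.6011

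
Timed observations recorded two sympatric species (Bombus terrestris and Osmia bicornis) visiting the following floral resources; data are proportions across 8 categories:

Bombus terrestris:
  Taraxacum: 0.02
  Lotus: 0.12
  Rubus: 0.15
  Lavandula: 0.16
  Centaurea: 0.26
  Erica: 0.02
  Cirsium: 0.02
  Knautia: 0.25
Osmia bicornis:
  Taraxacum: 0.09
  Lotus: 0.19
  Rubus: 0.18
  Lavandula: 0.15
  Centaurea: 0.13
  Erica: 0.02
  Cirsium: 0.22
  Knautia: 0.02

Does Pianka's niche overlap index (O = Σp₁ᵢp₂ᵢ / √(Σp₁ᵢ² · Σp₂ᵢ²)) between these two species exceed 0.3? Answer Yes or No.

Yes

Σ p₁ᵢp₂ᵢ = 0.0018 + 0.0228 + 0.0270 + 0.0240 + 0.0338 + 0.0004 + 0.0044 + 0.0050 = 0.1192
Σp_1ᵢ² = 0.02² + 0.12² + 0.15² + 0.16² + 0.26² + 0.02² + 0.02² + 0.25² = 0.0004 + 0.0144 + 0.0225 + 0.0256 + 0.0676 + 0.0004 + 0.0004 + 0.0625 = 0.1938
Σp_2ᵢ² = 0.09² + 0.19² + 0.18² + 0.15² + 0.13² + 0.02² + 0.22² + 0.02² = 0.0081 + 0.0361 + 0.0324 + 0.0225 + 0.0169 + 0.0004 + 0.0484 + 0.0004 = 0.1652
O = 0.1192 / √(0.1938 × 0.1652) = 0.1192 / 0.17893 = 0.6662
O = 0.6662 > 0.3 → Yes.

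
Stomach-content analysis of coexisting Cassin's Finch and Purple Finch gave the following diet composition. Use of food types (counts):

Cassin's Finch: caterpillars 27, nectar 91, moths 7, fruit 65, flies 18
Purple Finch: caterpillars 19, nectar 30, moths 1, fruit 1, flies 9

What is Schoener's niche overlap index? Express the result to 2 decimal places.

0.69

Proportions for Cassin's Finch (n=208): 27/208=0.1298, 91/208=0.4375, 7/208=0.0337, 65/208=0.3125, 18/208=0.0865
Proportions for Purple Finch (n=60): 19/60=0.3167, 30/60=0.5000, 1/60=0.0167, 1/60=0.0167, 9/60=0.1500
Σ|p₁ᵢ − p₂ᵢ| = 0.1869 + 0.0625 + 0.0170 + 0.2958 + 0.0635 = 0.6257
D = 1 − ½ × 0.6257 = 1 − 0.31285 = 0.68715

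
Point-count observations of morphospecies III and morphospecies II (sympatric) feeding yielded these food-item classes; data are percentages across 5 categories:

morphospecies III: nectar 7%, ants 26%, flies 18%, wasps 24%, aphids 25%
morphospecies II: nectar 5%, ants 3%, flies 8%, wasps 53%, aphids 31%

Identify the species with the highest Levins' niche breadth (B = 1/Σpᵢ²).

Convert percentages to proportions (divide by 100).
Σp_IIIᵢ² = 0.07² + 0.26² + 0.18² + 0.24² + 0.25² = 0.0049 + 0.0676 + 0.0324 + 0.0576 + 0.0625 = 0.2250
B_III = 1 / 0.2250 = 4.4444
Σp_IIᵢ² = 0.05² + 0.03² + 0.08² + 0.53² + 0.31² = 0.0025 + 0.0009 + 0.0064 + 0.2809 + 0.0961 = 0.3868
B_II = 1 / 0.3868 = 2.5853
Highest B → broadest niche (most generalist): morphospecies III (B = 4.44).

morphospecies III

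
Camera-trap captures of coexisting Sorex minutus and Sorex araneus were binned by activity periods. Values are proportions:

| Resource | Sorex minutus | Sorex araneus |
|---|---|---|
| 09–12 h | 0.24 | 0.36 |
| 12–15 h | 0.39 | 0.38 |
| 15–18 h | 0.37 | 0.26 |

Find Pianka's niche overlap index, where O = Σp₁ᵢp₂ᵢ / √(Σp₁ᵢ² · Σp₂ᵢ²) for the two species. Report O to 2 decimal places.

Σ p₁ᵢp₂ᵢ = 0.0864 + 0.1482 + 0.0962 = 0.3308
Σp_1ᵢ² = 0.24² + 0.39² + 0.37² = 0.0576 + 0.1521 + 0.1369 = 0.3466
Σp_2ᵢ² = 0.36² + 0.38² + 0.26² = 0.1296 + 0.1444 + 0.0676 = 0.3416
O = 0.3308 / √(0.3466 × 0.3416) = 0.3308 / 0.34409 = 0.9614

0.96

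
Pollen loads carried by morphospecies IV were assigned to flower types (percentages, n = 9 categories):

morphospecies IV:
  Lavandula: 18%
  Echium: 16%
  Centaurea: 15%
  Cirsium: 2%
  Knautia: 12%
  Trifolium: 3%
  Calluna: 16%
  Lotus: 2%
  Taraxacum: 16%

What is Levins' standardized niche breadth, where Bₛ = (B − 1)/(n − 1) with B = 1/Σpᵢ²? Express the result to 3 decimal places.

Convert percentages to proportions (divide by 100).
Σpᵢ² = 0.18² + 0.16² + 0.15² + 0.02² + 0.12² + 0.03² + 0.16² + 0.02² + 0.16² = 0.0324 + 0.0256 + 0.0225 + 0.0004 + 0.0144 + 0.0009 + 0.0256 + 0.0004 + 0.0256 = 0.1478
B = 1 / 0.1478 = 6.76590
Bₛ = (B − 1)/(n − 1) = (6.76590 − 1)/(9 − 1) = 5.76590/8 = 0.72074

0.721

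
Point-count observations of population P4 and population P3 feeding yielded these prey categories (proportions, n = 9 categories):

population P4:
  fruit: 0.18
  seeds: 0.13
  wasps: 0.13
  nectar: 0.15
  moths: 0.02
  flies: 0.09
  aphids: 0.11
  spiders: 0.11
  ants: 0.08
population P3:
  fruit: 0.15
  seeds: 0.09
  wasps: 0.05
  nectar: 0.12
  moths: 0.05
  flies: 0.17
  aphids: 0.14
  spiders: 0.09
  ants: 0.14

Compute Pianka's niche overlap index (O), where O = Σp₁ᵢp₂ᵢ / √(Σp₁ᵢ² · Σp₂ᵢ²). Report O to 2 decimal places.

0.91

Σ p₁ᵢp₂ᵢ = 0.0270 + 0.0117 + 0.0065 + 0.0180 + 0.0010 + 0.0153 + 0.0154 + 0.0099 + 0.0112 = 0.1160
Σp_1ᵢ² = 0.18² + 0.13² + 0.13² + 0.15² + 0.02² + 0.09² + 0.11² + 0.11² + 0.08² = 0.0324 + 0.0169 + 0.0169 + 0.0225 + 0.0004 + 0.0081 + 0.0121 + 0.0121 + 0.0064 = 0.1278
Σp_2ᵢ² = 0.15² + 0.09² + 0.05² + 0.12² + 0.05² + 0.17² + 0.14² + 0.09² + 0.14² = 0.0225 + 0.0081 + 0.0025 + 0.0144 + 0.0025 + 0.0289 + 0.0196 + 0.0081 + 0.0196 = 0.1262
O = 0.1160 / √(0.1278 × 0.1262) = 0.1160 / 0.12700 = 0.9134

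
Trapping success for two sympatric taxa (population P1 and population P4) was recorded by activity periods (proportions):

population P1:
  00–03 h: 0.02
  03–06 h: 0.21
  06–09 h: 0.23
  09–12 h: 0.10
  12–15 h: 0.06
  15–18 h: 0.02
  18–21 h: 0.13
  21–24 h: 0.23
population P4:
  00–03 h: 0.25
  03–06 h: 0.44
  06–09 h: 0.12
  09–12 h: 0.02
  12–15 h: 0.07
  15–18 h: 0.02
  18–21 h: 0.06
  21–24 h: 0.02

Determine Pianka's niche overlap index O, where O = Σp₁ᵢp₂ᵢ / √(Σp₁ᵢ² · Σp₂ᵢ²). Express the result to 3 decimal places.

0.639

Σ p₁ᵢp₂ᵢ = 0.0050 + 0.0924 + 0.0276 + 0.0020 + 0.0042 + 0.0004 + 0.0078 + 0.0046 = 0.1440
Σp_1ᵢ² = 0.02² + 0.21² + 0.23² + 0.10² + 0.06² + 0.02² + 0.13² + 0.23² = 0.0004 + 0.0441 + 0.0529 + 0.0100 + 0.0036 + 0.0004 + 0.0169 + 0.0529 = 0.1812
Σp_2ᵢ² = 0.25² + 0.44² + 0.12² + 0.02² + 0.07² + 0.02² + 0.06² + 0.02² = 0.0625 + 0.1936 + 0.0144 + 0.0004 + 0.0049 + 0.0004 + 0.0036 + 0.0004 = 0.2802
O = 0.1440 / √(0.1812 × 0.2802) = 0.1440 / 0.225327 = 0.63907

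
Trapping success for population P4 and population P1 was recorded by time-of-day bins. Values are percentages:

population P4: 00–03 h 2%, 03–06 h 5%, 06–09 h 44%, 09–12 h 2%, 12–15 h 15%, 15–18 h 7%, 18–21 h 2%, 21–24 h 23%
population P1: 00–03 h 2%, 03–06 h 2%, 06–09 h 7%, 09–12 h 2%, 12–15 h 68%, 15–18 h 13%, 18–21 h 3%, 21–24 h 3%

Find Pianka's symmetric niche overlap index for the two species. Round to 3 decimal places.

Convert percentages to proportions (divide by 100).
Σ p₁ᵢp₂ᵢ = 0.0004 + 0.0010 + 0.0308 + 0.0004 + 0.1020 + 0.0091 + 0.0006 + 0.0069 = 0.1512
Σp_1ᵢ² = 0.02² + 0.05² + 0.44² + 0.02² + 0.15² + 0.07² + 0.02² + 0.23² = 0.0004 + 0.0025 + 0.1936 + 0.0004 + 0.0225 + 0.0049 + 0.0004 + 0.0529 = 0.2776
Σp_2ᵢ² = 0.02² + 0.02² + 0.07² + 0.02² + 0.68² + 0.13² + 0.03² + 0.03² = 0.0004 + 0.0004 + 0.0049 + 0.0004 + 0.4624 + 0.0169 + 0.0009 + 0.0009 = 0.4872
O = 0.1512 / √(0.2776 × 0.4872) = 0.1512 / 0.367759 = 0.41114

0.411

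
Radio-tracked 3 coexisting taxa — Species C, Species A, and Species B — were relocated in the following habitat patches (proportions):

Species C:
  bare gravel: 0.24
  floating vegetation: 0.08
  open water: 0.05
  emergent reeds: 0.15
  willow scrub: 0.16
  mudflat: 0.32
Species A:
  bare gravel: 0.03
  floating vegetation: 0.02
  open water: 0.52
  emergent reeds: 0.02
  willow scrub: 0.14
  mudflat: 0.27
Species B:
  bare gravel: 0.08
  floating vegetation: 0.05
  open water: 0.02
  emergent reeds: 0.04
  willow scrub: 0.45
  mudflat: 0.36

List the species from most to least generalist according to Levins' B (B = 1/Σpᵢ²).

Σp_Cᵢ² = 0.24² + 0.08² + 0.05² + 0.15² + 0.16² + 0.32² = 0.0576 + 0.0064 + 0.0025 + 0.0225 + 0.0256 + 0.1024 = 0.2170
B_C = 1 / 0.2170 = 4.6083
Σp_Aᵢ² = 0.03² + 0.02² + 0.52² + 0.02² + 0.14² + 0.27² = 0.0009 + 0.0004 + 0.2704 + 0.0004 + 0.0196 + 0.0729 = 0.3646
B_A = 1 / 0.3646 = 2.7427
Σp_Bᵢ² = 0.08² + 0.05² + 0.02² + 0.04² + 0.45² + 0.36² = 0.0064 + 0.0025 + 0.0004 + 0.0016 + 0.2025 + 0.1296 = 0.3430
B_B = 1 / 0.3430 = 2.9155
Ranking by B (broadest → narrowest): Species C (4.61) > Species B (2.92) > Species A (2.74)

Species C > Species B > Species A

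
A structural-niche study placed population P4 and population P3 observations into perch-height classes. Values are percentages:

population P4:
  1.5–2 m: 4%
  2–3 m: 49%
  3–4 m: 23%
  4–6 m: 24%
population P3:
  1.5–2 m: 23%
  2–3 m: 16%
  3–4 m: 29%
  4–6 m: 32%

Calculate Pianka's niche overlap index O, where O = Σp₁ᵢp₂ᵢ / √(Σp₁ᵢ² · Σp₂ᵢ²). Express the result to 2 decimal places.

0.76

Convert percentages to proportions (divide by 100).
Σ p₁ᵢp₂ᵢ = 0.0092 + 0.0784 + 0.0667 + 0.0768 = 0.2311
Σp_1ᵢ² = 0.04² + 0.49² + 0.23² + 0.24² = 0.0016 + 0.2401 + 0.0529 + 0.0576 = 0.3522
Σp_2ᵢ² = 0.23² + 0.16² + 0.29² + 0.32² = 0.0529 + 0.0256 + 0.0841 + 0.1024 = 0.2650
O = 0.2311 / √(0.3522 × 0.2650) = 0.2311 / 0.30550 = 0.7565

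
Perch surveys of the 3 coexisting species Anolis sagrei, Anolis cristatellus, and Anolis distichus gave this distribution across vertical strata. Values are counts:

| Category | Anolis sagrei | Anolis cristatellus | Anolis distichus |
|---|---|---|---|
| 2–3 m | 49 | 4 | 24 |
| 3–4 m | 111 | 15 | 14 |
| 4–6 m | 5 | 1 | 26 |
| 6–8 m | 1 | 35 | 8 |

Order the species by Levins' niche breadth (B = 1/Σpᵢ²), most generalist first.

Anolis distichus > Anolis cristatellus > Anolis sagrei

Proportions for Anolis sagrei (n=166): 49/166=0.2952, 111/166=0.6687, 5/166=0.0301, 1/166=0.0060
Proportions for Anolis cristatellus (n=55): 4/55=0.0727, 15/55=0.2727, 1/55=0.0182, 35/55=0.6364
Proportions for Anolis distichus (n=72): 24/72=0.3333, 14/72=0.1944, 26/72=0.3611, 8/72=0.1111
Σp_sagrᵢ² = 0.2952² + 0.6687² + 0.0301² + 0.0060² = 0.087143 + 0.447160 + 0.000906 + 0.000036 = 0.535245
B_sagr = 1 / 0.535245 = 1.8683
Σp_crisᵢ² = 0.0727² + 0.2727² + 0.0182² + 0.6364² = 0.005285 + 0.074365 + 0.000331 + 0.405005 = 0.484986
B_cris = 1 / 0.484986 = 2.0619
Σp_distᵢ² = 0.3333² + 0.1944² + 0.3611² + 0.1111² = 0.111089 + 0.037791 + 0.130393 + 0.012343 = 0.291616
B_dist = 1 / 0.291616 = 3.4292
Ranking by B (broadest → narrowest): Anolis distichus (3.43) > Anolis cristatellus (2.06) > Anolis sagrei (1.87)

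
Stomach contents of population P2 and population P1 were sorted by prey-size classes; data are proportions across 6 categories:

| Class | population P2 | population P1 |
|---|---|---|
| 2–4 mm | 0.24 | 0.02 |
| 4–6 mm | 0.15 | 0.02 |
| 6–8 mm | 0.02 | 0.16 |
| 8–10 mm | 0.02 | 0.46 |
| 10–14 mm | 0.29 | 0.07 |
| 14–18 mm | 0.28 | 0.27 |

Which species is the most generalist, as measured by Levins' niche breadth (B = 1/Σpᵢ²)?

Σp_P2ᵢ² = 0.24² + 0.15² + 0.02² + 0.02² + 0.29² + 0.28² = 0.0576 + 0.0225 + 0.0004 + 0.0004 + 0.0841 + 0.0784 = 0.2434
B_P2 = 1 / 0.2434 = 4.1085
Σp_P1ᵢ² = 0.02² + 0.02² + 0.16² + 0.46² + 0.07² + 0.27² = 0.0004 + 0.0004 + 0.0256 + 0.2116 + 0.0049 + 0.0729 = 0.3158
B_P1 = 1 / 0.3158 = 3.1666
Highest B → broadest niche (most generalist): population P2 (B = 4.11).

population P2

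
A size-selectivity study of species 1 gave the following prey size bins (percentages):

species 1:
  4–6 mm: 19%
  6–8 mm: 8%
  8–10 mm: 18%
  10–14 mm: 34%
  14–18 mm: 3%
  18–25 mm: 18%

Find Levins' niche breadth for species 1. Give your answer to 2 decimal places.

4.47

Convert percentages to proportions (divide by 100).
Σpᵢ² = 0.19² + 0.08² + 0.18² + 0.34² + 0.03² + 0.18² = 0.0361 + 0.0064 + 0.0324 + 0.1156 + 0.0009 + 0.0324 = 0.2238
B = 1 / 0.2238 = 4.4683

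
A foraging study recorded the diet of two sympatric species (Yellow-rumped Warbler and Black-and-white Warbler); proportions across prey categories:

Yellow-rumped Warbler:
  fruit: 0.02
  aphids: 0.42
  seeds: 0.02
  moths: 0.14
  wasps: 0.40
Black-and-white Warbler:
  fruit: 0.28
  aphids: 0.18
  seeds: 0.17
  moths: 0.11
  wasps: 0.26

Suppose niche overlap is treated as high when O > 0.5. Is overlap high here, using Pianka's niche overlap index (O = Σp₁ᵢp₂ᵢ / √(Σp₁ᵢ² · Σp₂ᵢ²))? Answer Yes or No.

Yes

Σ p₁ᵢp₂ᵢ = 0.0056 + 0.0756 + 0.0034 + 0.0154 + 0.1040 = 0.2040
Σp_1ᵢ² = 0.02² + 0.42² + 0.02² + 0.14² + 0.40² = 0.0004 + 0.1764 + 0.0004 + 0.0196 + 0.1600 = 0.3568
Σp_2ᵢ² = 0.28² + 0.18² + 0.17² + 0.11² + 0.26² = 0.0784 + 0.0324 + 0.0289 + 0.0121 + 0.0676 = 0.2194
O = 0.2040 / √(0.3568 × 0.2194) = 0.2040 / 0.27979 = 0.7291
O = 0.7291 > 0.5 → Yes.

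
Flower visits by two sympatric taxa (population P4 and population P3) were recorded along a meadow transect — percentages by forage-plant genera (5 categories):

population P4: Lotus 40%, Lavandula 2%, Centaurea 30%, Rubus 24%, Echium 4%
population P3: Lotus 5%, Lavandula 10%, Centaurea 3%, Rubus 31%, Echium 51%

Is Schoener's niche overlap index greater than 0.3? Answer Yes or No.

Convert percentages to proportions (divide by 100).
Σ|p₁ᵢ − p₂ᵢ| = 0.35 + 0.08 + 0.27 + 0.07 + 0.47 = 1.24
D = 1 − ½ × 1.24 = 1 − 0.620 = 0.3800
D = 0.3800 > 0.3 → Yes.

Yes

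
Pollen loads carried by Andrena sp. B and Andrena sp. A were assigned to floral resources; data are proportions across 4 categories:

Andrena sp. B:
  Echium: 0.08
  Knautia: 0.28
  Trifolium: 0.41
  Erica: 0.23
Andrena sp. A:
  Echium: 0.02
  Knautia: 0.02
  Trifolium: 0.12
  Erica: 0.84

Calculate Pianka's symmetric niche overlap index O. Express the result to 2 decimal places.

Σ p₁ᵢp₂ᵢ = 0.0016 + 0.0056 + 0.0492 + 0.1932 = 0.2496
Σp_1ᵢ² = 0.08² + 0.28² + 0.41² + 0.23² = 0.0064 + 0.0784 + 0.1681 + 0.0529 = 0.3058
Σp_2ᵢ² = 0.02² + 0.02² + 0.12² + 0.84² = 0.0004 + 0.0004 + 0.0144 + 0.7056 = 0.7208
O = 0.2496 / √(0.3058 × 0.7208) = 0.2496 / 0.46949 = 0.5316

0.53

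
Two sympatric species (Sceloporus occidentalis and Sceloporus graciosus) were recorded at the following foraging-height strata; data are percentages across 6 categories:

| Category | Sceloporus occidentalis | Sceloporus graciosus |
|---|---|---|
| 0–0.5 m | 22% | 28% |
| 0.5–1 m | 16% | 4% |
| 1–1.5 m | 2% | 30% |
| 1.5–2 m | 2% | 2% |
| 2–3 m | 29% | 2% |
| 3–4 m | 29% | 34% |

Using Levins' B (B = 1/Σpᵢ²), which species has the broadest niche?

Sceloporus occidentalis

Convert percentages to proportions (divide by 100).
Σp_occiᵢ² = 0.22² + 0.16² + 0.02² + 0.02² + 0.29² + 0.29² = 0.0484 + 0.0256 + 0.0004 + 0.0004 + 0.0841 + 0.0841 = 0.2430
B_occi = 1 / 0.2430 = 4.1152
Σp_gracᵢ² = 0.28² + 0.04² + 0.30² + 0.02² + 0.02² + 0.34² = 0.0784 + 0.0016 + 0.0900 + 0.0004 + 0.0004 + 0.1156 = 0.2864
B_grac = 1 / 0.2864 = 3.4916
Highest B → broadest niche (most generalist): Sceloporus occidentalis (B = 4.12).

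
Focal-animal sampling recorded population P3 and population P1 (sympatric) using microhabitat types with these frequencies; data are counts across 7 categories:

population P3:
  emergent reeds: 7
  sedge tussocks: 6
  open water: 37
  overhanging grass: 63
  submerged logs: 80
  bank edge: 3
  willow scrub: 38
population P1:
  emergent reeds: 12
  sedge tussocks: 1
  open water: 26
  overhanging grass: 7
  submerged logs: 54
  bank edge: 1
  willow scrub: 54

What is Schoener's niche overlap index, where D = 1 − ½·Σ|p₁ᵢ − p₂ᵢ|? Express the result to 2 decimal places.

Proportions for population P3 (n=234): 7/234=0.0299, 6/234=0.0256, 37/234=0.1581, 63/234=0.2692, 80/234=0.3419, 3/234=0.0128, 38/234=0.1624
Proportions for population P1 (n=155): 12/155=0.0774, 1/155=0.0065, 26/155=0.1677, 7/155=0.0452, 54/155=0.3484, 1/155=0.0065, 54/155=0.3484
Σ|p₁ᵢ − p₂ᵢ| = 0.0475 + 0.0191 + 0.0096 + 0.2240 + 0.0065 + 0.0063 + 0.1860 = 0.4990
D = 1 − ½ × 0.4990 = 1 − 0.24950 = 0.75050

0.75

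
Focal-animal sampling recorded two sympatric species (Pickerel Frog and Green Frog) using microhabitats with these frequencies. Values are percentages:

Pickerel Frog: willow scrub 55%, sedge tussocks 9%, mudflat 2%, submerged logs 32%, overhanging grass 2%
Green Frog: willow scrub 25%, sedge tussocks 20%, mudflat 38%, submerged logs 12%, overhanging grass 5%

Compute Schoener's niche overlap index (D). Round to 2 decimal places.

Convert percentages to proportions (divide by 100).
Σ|p₁ᵢ − p₂ᵢ| = 0.30 + 0.11 + 0.36 + 0.20 + 0.03 = 1.00
D = 1 − ½ × 1.00 = 1 − 0.500 = 0.5000

0.50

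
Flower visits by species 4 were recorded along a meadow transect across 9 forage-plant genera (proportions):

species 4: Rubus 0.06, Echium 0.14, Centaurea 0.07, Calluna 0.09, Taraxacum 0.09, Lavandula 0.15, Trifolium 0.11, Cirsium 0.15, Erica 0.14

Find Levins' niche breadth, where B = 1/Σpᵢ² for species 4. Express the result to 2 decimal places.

8.26

Σpᵢ² = 0.06² + 0.14² + 0.07² + 0.09² + 0.09² + 0.15² + 0.11² + 0.15² + 0.14² = 0.0036 + 0.0196 + 0.0049 + 0.0081 + 0.0081 + 0.0225 + 0.0121 + 0.0225 + 0.0196 = 0.1210
B = 1 / 0.1210 = 8.2645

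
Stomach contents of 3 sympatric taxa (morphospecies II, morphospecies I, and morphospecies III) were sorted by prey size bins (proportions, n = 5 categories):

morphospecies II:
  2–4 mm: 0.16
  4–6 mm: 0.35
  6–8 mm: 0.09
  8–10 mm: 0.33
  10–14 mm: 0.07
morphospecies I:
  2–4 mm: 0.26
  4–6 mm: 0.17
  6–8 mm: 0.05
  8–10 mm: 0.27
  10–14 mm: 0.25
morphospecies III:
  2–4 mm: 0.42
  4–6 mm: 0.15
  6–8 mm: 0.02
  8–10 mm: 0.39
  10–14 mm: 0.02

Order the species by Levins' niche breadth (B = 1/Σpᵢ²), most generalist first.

Σp_IIᵢ² = 0.16² + 0.35² + 0.09² + 0.33² + 0.07² = 0.0256 + 0.1225 + 0.0081 + 0.1089 + 0.0049 = 0.2700
B_II = 1 / 0.2700 = 3.7037
Σp_Iᵢ² = 0.26² + 0.17² + 0.05² + 0.27² + 0.25² = 0.0676 + 0.0289 + 0.0025 + 0.0729 + 0.0625 = 0.2344
B_I = 1 / 0.2344 = 4.2662
Σp_IIIᵢ² = 0.42² + 0.15² + 0.02² + 0.39² + 0.02² = 0.1764 + 0.0225 + 0.0004 + 0.1521 + 0.0004 = 0.3518
B_III = 1 / 0.3518 = 2.8425
Ranking by B (broadest → narrowest): morphospecies I (4.27) > morphospecies II (3.70) > morphospecies III (2.84)

morphospecies I > morphospecies II > morphospecies III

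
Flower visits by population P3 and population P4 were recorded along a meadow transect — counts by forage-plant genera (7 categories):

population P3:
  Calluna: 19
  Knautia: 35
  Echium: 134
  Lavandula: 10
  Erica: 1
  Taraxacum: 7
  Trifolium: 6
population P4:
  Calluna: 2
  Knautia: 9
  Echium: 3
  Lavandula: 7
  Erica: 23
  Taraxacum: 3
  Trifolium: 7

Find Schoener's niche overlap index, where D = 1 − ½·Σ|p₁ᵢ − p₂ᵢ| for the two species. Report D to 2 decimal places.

Proportions for population P3 (n=212): 19/212=0.0896, 35/212=0.1651, 134/212=0.6321, 10/212=0.0472, 1/212=0.0047, 7/212=0.0330, 6/212=0.0283
Proportions for population P4 (n=54): 2/54=0.0370, 9/54=0.1667, 3/54=0.0556, 7/54=0.1296, 23/54=0.4259, 3/54=0.0556, 7/54=0.1296
Σ|p₁ᵢ − p₂ᵢ| = 0.0526 + 0.0016 + 0.5765 + 0.0824 + 0.4212 + 0.0226 + 0.1013 = 1.2582
D = 1 − ½ × 1.2582 = 1 − 0.62910 = 0.37090

0.37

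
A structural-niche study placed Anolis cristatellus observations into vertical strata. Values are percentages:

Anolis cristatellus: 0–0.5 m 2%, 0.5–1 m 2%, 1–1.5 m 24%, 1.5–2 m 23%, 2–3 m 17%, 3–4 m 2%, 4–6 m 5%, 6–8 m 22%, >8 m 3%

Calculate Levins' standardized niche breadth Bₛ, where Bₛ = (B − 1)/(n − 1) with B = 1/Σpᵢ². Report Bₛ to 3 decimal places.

Convert percentages to proportions (divide by 100).
Σpᵢ² = 0.02² + 0.02² + 0.24² + 0.23² + 0.17² + 0.02² + 0.05² + 0.22² + 0.03² = 0.0004 + 0.0004 + 0.0576 + 0.0529 + 0.0289 + 0.0004 + 0.0025 + 0.0484 + 0.0009 = 0.1924
B = 1 / 0.1924 = 5.19751
Bₛ = (B − 1)/(n − 1) = (5.19751 − 1)/(9 − 1) = 4.19751/8 = 0.52469

0.525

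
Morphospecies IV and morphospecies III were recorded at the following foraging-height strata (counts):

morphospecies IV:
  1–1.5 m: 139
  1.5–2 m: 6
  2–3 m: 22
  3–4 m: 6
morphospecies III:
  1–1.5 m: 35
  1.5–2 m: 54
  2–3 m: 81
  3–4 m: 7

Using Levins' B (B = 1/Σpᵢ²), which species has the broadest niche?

morphospecies III

Proportions for morphospecies IV (n=173): 139/173=0.8035, 6/173=0.0347, 22/173=0.1272, 6/173=0.0347
Proportions for morphospecies III (n=177): 35/177=0.1977, 54/177=0.3051, 81/177=0.4576, 7/177=0.0395
Σp_IVᵢ² = 0.8035² + 0.0347² + 0.1272² + 0.0347² = 0.645612 + 0.001204 + 0.016180 + 0.001204 = 0.664200
B_IV = 1 / 0.664200 = 1.5056
Σp_IIIᵢ² = 0.1977² + 0.3051² + 0.4576² + 0.0395² = 0.039085 + 0.093086 + 0.209398 + 0.001560 = 0.343129
B_III = 1 / 0.343129 = 2.9144
Highest B → broadest niche (most generalist): morphospecies III (B = 2.91).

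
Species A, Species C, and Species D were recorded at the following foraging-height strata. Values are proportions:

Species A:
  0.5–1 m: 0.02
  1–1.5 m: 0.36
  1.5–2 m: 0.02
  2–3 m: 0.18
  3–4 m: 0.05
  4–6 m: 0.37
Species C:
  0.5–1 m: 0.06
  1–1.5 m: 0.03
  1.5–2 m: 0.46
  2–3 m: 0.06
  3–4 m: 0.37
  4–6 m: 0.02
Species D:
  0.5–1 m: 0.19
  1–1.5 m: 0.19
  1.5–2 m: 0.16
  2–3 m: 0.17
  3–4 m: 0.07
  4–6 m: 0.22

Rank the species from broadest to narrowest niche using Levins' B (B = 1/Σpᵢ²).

Σp_Aᵢ² = 0.02² + 0.36² + 0.02² + 0.18² + 0.05² + 0.37² = 0.0004 + 0.1296 + 0.0004 + 0.0324 + 0.0025 + 0.1369 = 0.3022
B_A = 1 / 0.3022 = 3.3091
Σp_Cᵢ² = 0.06² + 0.03² + 0.46² + 0.06² + 0.37² + 0.02² = 0.0036 + 0.0009 + 0.2116 + 0.0036 + 0.1369 + 0.0004 = 0.3570
B_C = 1 / 0.3570 = 2.8011
Σp_Dᵢ² = 0.19² + 0.19² + 0.16² + 0.17² + 0.07² + 0.22² = 0.0361 + 0.0361 + 0.0256 + 0.0289 + 0.0049 + 0.0484 = 0.1800
B_D = 1 / 0.1800 = 5.5556
Ranking by B (broadest → narrowest): Species D (5.56) > Species A (3.31) > Species C (2.80)

Species D > Species A > Species C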